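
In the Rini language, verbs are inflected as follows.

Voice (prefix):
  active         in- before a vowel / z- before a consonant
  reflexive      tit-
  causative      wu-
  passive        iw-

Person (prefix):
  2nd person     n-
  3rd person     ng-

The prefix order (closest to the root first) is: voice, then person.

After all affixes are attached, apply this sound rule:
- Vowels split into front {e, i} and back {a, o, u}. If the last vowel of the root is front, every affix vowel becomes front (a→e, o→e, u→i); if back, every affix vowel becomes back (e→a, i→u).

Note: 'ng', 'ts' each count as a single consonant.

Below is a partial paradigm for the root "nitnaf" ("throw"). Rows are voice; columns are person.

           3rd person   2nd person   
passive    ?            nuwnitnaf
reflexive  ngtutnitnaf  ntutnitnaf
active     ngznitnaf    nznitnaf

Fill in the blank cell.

nguwnitnaf

Attach voice passive iw- → iwnitnaf.
Attach person 3rd person ng- → ngiwnitnaf.
Apply vowel harmony: ngiwnitnaf → nguwnitnaf.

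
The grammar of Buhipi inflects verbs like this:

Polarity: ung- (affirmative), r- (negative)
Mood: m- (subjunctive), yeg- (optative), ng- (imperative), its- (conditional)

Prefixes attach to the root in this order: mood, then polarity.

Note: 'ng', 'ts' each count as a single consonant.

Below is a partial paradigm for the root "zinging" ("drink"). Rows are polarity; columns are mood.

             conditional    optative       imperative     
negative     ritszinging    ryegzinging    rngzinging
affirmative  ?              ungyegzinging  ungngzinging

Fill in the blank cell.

Attach mood conditional its- → itszinging.
Attach polarity affirmative ung- → ungitszinging.

ungitszinging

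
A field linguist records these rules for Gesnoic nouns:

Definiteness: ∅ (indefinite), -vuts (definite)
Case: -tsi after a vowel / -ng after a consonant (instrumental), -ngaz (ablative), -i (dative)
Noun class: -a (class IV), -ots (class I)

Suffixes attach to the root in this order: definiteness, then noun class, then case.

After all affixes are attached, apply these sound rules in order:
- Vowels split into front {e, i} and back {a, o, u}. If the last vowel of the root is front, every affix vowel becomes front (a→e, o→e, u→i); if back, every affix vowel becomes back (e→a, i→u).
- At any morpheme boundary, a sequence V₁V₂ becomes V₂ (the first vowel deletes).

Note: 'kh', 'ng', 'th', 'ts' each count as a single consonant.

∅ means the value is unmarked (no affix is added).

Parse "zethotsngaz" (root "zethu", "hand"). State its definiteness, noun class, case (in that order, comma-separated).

indefinite, class I, ablative

Segment: zethu-ots-ngaz.
definiteness: ∅ → indefinite.
noun class: -ots → class I.
case: -ngaz → ablative.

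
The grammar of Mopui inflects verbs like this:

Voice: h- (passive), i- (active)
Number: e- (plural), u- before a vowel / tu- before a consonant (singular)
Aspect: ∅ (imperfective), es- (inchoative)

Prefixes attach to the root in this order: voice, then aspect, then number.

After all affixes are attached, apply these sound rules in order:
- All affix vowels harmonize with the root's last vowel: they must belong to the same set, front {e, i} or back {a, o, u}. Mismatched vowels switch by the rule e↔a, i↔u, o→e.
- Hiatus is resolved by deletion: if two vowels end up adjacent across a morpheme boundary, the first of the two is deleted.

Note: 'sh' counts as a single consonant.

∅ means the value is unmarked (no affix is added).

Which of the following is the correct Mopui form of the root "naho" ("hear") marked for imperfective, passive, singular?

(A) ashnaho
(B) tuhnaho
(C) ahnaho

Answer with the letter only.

Attach voice passive h- → hnaho.
aspect = imperfective: zero marking, form stays hnaho.
Attach number singular tu- (before consonant 'h') → tuhnaho.
Vowel harmony: no change.
Vowel deletion: no change.
So the correct form is tuhnaho, option (B).
(C) ahnaho is wrong: it uses plural instead of singular for number.
(A) ashnaho is wrong: it uses inchoative instead of imperfective for aspect.

B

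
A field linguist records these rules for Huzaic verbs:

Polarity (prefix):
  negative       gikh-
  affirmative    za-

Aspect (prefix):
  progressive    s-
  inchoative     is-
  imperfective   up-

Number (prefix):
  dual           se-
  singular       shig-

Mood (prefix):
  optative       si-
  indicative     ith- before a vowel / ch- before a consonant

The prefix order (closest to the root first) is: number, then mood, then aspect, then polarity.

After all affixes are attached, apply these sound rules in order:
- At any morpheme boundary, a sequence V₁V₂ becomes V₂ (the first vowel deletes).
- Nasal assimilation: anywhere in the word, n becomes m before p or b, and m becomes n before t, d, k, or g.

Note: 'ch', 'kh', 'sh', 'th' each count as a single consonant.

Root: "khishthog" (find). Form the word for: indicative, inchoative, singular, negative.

Attach number singular shig- → shigkhishthog.
Attach mood indicative ch- (before consonant 'sh') → chshigkhishthog.
Attach aspect inchoative is- → ischshigkhishthog.
Attach polarity negative gikh- → gikhischshigkhishthog.
Vowel deletion: no change.
Nasal assimilation: no change.

gikhischshigkhishthog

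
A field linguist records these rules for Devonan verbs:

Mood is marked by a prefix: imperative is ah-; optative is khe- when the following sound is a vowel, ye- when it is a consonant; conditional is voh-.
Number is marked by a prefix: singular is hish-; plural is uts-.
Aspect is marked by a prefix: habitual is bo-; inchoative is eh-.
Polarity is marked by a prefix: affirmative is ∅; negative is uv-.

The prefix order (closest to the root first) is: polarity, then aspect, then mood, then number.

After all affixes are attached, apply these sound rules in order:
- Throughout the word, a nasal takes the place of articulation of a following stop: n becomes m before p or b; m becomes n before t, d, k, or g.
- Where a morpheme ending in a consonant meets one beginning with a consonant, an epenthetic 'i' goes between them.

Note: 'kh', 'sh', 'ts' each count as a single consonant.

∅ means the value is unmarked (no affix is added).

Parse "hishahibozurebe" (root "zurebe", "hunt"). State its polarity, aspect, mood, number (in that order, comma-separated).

affirmative, habitual, imperative, singular

Segment: hish-ah-bo-zurebe.
polarity: ∅ → affirmative.
aspect: bo- → habitual.
mood: ah- → imperative.
number: hish- → singular.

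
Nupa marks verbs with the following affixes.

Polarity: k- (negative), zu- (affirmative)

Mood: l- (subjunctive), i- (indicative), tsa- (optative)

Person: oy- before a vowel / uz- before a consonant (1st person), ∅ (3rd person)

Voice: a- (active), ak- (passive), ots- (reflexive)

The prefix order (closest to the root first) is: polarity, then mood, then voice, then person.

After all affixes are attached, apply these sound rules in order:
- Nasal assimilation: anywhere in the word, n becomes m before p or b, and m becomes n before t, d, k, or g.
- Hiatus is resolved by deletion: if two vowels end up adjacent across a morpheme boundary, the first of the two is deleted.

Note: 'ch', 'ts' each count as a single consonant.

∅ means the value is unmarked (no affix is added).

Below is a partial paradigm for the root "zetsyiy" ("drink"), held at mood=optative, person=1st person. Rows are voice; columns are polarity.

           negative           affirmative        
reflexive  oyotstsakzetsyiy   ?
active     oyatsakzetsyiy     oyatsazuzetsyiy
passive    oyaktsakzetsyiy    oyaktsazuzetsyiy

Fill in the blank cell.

Attach polarity affirmative zu- → zuzetsyiy.
Attach mood optative tsa- → tsazuzetsyiy.
Attach voice reflexive ots- → otstsazuzetsyiy.
Attach person 1st person oy- (before vowel 'o') → oyotstsazuzetsyiy.
Nasal assimilation: no change.
Vowel deletion: no change.

oyotstsazuzetsyiy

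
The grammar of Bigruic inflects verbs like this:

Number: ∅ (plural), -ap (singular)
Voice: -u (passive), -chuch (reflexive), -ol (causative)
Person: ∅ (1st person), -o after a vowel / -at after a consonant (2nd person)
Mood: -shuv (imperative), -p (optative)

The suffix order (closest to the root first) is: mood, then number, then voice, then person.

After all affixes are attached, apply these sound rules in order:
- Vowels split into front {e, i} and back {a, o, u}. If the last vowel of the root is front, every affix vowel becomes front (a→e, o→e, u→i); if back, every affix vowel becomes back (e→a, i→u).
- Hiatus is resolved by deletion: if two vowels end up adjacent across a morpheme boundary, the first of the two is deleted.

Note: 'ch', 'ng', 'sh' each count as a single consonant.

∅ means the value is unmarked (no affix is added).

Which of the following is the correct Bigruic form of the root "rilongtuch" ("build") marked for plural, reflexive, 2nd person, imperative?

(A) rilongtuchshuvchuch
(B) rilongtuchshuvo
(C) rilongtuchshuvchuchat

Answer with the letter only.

Attach mood imperative -shuv → rilongtuchshuv.
number = plural: zero marking, form stays rilongtuchshuv.
Attach voice reflexive -chuch → rilongtuchshuvchuch.
Attach person 2nd person -at (after consonant 'ch') → rilongtuchshuvchuchat.
Vowel harmony: no change.
Vowel deletion: no change.
So the correct form is rilongtuchshuvchuchat, option (C).
(A) rilongtuchshuvchuch is wrong: it uses 1st person instead of 2nd person for person.
(B) rilongtuchshuvo is wrong: it uses passive instead of reflexive for voice.

C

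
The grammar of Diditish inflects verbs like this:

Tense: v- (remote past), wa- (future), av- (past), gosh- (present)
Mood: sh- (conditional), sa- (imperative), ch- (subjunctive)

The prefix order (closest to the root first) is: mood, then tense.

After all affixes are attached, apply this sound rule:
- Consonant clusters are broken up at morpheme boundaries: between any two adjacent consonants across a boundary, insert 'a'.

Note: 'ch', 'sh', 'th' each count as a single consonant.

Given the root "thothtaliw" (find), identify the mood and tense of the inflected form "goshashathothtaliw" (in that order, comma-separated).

Segment: gosh-sh-thothtaliw.
mood: sh- → conditional.
tense: gosh- → present.

conditional, present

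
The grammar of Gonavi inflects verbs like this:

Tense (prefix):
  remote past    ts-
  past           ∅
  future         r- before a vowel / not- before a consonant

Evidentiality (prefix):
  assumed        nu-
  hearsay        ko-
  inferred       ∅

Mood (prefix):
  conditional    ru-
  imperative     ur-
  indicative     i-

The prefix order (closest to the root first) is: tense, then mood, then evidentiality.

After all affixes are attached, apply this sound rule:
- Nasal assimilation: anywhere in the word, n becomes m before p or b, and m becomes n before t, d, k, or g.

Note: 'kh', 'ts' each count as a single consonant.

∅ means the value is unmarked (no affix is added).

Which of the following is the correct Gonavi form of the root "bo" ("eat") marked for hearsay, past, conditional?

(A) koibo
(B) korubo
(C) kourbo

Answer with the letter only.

B

tense = past: zero marking, form stays bo.
Attach mood conditional ru- → rubo.
Attach evidentiality hearsay ko- → korubo.
Nasal assimilation: no change.
So the correct form is korubo, option (B).
(C) kourbo is wrong: it uses imperative instead of conditional for mood.
(A) koibo is wrong: it uses indicative instead of conditional for mood.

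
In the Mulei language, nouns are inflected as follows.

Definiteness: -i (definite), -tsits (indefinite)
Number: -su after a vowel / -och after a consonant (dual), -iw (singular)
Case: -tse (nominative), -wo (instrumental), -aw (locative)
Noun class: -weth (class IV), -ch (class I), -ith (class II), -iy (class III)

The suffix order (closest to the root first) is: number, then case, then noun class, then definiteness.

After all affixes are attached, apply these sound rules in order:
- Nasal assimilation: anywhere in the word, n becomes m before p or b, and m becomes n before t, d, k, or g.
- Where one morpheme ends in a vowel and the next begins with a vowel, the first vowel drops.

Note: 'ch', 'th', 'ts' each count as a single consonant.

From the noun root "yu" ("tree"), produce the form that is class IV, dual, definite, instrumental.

Attach number dual -su (after vowel 'u') → yusu.
Attach case instrumental -wo → yusuwo.
Attach noun class class IV -weth → yusuwoweth.
Attach definiteness definite -i → yusuwowethi.
Nasal assimilation: no change.
Vowel deletion: no change.

yusuwowethi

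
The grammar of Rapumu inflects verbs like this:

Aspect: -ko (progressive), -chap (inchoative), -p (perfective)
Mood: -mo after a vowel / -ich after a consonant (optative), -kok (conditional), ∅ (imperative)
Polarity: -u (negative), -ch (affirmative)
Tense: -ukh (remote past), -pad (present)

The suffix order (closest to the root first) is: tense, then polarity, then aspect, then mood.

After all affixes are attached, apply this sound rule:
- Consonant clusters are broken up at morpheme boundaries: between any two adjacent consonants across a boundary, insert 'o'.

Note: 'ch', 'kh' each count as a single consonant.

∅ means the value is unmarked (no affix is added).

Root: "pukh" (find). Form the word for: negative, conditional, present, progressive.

pukhopadukokok

Attach tense present -pad → pukhpad.
Attach polarity negative -u → pukhpadu.
Attach aspect progressive -ko → pukhpaduko.
Attach mood conditional -kok → pukhpadukokok.
Apply epenthesis: pukhpadukokok → pukhopadukokok.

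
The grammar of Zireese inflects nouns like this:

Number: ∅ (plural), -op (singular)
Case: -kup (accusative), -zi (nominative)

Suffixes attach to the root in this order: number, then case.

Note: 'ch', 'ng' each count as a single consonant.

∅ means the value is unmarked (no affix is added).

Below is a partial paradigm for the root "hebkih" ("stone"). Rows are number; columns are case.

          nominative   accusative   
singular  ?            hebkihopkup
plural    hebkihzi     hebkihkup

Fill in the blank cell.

hebkihopzi

Attach number singular -op → hebkihop.
Attach case nominative -zi → hebkihopzi.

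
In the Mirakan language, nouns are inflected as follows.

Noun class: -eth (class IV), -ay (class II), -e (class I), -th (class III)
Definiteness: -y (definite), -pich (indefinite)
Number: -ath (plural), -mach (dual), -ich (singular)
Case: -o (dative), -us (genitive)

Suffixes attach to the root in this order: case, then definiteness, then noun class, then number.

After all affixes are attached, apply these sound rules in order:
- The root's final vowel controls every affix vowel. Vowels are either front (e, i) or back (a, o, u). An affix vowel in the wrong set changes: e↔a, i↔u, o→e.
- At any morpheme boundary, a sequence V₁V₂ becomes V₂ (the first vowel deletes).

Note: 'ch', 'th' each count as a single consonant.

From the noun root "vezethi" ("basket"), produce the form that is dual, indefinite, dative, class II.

vezethepicheymech

Attach case dative -o → vezethio.
Attach definiteness indefinite -pich → vezethiopich.
Attach noun class class II -ay → vezethiopichay.
Attach number dual -mach → vezethiopichaymach.
Apply vowel harmony: vezethiopichaymach → vezethiepicheymech.
Apply vowel deletion: vezethiepicheymech → vezethepicheymech.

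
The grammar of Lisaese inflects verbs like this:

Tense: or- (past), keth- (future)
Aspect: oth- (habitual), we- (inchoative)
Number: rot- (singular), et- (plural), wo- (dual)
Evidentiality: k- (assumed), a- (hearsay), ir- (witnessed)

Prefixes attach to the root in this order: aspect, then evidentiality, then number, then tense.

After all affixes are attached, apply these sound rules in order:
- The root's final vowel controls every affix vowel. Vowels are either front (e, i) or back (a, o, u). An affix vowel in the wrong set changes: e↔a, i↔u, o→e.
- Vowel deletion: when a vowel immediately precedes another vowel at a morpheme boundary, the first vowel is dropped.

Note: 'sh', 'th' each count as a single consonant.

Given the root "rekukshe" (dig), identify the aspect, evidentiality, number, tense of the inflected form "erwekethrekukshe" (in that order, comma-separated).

Segment: or-wo-k-oth-rekukshe.
aspect: oth- → habitual.
evidentiality: k- → assumed.
number: wo- → dual.
tense: or- → past.

habitual, assumed, dual, past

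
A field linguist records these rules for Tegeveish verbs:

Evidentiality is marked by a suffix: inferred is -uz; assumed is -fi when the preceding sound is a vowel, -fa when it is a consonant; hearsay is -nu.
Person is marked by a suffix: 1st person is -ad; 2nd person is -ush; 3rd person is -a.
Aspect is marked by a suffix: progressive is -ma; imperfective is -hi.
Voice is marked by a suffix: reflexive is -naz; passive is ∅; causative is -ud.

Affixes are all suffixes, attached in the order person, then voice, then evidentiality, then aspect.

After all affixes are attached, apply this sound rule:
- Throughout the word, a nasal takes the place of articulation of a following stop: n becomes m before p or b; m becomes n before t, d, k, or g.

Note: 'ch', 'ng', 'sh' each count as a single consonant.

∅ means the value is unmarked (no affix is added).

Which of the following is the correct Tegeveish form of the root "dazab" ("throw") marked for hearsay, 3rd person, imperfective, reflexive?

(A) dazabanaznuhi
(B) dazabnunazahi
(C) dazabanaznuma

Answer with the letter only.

Attach person 3rd person -a → dazaba.
Attach voice reflexive -naz → dazabanaz.
Attach evidentiality hearsay -nu → dazabanaznu.
Attach aspect imperfective -hi → dazabanaznuhi.
Nasal assimilation: no change.
So the correct form is dazabanaznuhi, option (A).
(C) dazabanaznuma is wrong: it uses progressive instead of imperfective for aspect.
(B) dazabnunazahi is wrong: it has the affixes in the wrong order.

A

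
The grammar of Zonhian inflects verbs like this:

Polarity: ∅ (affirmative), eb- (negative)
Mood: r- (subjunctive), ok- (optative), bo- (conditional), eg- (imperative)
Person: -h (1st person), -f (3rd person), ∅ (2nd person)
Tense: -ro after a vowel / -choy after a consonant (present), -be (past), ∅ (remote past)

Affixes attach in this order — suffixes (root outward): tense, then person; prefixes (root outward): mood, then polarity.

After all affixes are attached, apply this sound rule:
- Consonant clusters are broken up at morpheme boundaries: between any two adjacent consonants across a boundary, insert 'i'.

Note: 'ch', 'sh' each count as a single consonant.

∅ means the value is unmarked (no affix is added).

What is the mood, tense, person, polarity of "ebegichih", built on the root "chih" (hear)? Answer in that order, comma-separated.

imperative, remote past, 2nd person, negative

Segment: eb-eg-chih.
mood: eg- → imperative.
tense: ∅ → remote past.
person: ∅ → 2nd person.
polarity: eb- → negative.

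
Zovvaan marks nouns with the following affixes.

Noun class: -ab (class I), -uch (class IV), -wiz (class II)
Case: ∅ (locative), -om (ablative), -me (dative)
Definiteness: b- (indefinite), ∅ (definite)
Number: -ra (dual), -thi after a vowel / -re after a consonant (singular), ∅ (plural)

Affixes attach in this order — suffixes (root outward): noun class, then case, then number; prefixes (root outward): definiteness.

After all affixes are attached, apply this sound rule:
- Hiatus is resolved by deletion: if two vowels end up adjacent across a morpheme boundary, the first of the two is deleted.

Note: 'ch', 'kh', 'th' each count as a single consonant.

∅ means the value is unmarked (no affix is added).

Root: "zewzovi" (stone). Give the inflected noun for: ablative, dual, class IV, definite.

zewzovuchomra

definiteness = definite: zero marking, form stays zewzovi.
Attach noun class class IV -uch → zewzoviuch.
Attach case ablative -om → zewzoviuchom.
Attach number dual -ra → zewzoviuchomra.
Apply vowel deletion: zewzoviuchomra → zewzovuchomra.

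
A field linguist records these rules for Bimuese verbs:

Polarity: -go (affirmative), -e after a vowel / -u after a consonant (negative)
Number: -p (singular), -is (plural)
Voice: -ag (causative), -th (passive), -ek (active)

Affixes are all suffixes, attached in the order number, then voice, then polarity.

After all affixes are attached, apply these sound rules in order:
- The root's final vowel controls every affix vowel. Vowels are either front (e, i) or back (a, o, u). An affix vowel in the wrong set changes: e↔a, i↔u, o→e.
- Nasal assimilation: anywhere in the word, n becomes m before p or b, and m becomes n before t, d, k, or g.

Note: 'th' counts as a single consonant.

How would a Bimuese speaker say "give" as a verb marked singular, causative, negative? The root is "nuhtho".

Attach number singular -p → nuhthop.
Attach voice causative -ag → nuhthopag.
Attach polarity negative -u (after consonant 'g') → nuhthopagu.
Vowel harmony: no change.
Nasal assimilation: no change.

nuhthopagu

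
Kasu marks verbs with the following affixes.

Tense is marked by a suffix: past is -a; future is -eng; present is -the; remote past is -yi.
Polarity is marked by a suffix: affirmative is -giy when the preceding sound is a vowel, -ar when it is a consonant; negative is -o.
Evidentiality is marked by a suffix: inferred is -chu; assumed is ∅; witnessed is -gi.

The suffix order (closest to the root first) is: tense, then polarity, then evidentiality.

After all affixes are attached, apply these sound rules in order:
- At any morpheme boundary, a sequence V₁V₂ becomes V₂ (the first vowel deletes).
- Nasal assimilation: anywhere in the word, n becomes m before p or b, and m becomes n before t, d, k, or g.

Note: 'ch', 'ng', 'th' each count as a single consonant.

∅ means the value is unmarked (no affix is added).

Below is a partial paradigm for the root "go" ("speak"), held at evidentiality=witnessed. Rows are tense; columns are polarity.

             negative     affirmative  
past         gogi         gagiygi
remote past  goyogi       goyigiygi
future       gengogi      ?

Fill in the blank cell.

Attach tense future -eng → goeng.
Attach polarity affirmative -ar (after consonant 'ng') → goengar.
Attach evidentiality witnessed -gi → goengargi.
Apply vowel deletion: goengargi → gengargi.
Nasal assimilation: no change.

gengargi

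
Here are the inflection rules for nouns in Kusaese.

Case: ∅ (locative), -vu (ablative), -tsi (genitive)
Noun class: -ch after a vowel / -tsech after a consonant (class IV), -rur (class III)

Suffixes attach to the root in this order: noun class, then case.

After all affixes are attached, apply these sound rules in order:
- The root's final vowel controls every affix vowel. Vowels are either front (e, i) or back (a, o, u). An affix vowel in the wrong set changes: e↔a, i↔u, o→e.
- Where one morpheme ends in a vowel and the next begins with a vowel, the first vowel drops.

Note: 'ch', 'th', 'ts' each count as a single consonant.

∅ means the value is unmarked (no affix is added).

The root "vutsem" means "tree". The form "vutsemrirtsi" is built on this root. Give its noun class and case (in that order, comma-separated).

Segment: vutsem-rur-tsi.
noun class: -rur → class III.
case: -tsi → genitive.

class III, genitive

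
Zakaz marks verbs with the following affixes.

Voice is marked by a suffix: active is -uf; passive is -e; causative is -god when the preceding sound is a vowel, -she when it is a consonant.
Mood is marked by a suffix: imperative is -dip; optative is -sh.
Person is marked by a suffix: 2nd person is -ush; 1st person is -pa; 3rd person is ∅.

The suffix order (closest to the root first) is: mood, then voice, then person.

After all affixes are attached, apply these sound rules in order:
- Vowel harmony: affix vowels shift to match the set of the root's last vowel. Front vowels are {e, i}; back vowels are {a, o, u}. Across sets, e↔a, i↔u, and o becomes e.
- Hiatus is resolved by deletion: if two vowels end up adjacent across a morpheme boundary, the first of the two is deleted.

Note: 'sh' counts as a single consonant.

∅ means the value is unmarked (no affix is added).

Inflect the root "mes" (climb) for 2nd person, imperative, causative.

Attach mood imperative -dip → mesdip.
Attach voice causative -she (after consonant 'p') → mesdipshe.
Attach person 2nd person -ush → mesdipsheush.
Apply vowel harmony: mesdipsheush → mesdipsheish.
Apply vowel deletion: mesdipsheish → mesdipshish.

mesdipshish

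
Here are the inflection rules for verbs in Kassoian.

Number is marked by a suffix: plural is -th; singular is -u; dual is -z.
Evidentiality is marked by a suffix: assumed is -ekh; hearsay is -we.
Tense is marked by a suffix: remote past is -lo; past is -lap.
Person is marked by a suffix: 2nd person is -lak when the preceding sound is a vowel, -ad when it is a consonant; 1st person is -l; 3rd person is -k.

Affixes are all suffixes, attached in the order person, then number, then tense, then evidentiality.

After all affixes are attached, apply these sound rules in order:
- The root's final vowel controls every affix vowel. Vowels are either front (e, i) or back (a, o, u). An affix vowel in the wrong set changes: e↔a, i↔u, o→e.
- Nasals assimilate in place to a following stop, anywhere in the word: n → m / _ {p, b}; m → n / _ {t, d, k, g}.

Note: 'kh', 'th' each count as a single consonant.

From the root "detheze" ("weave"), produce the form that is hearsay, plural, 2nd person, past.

dethezelekthlepwe

Attach person 2nd person -lak (after vowel 'e') → dethezelak.
Attach number plural -th → dethezelakth.
Attach tense past -lap → dethezelakthlap.
Attach evidentiality hearsay -we → dethezelakthlapwe.
Apply vowel harmony: dethezelakthlapwe → dethezelekthlepwe.
Nasal assimilation: no change.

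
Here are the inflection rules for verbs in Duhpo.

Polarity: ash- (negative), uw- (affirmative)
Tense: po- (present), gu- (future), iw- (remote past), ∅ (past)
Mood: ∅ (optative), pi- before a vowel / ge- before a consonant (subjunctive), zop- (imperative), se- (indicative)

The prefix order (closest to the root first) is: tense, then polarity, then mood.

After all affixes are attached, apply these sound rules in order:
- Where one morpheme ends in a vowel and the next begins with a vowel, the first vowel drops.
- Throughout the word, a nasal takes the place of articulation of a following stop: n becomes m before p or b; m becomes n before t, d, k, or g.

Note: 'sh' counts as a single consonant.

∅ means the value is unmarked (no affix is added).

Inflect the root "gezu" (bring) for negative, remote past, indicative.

sashiwgezu

Attach tense remote past iw- → iwgezu.
Attach polarity negative ash- → ashiwgezu.
Attach mood indicative se- → seashiwgezu.
Apply vowel deletion: seashiwgezu → sashiwgezu.
Nasal assimilation: no change.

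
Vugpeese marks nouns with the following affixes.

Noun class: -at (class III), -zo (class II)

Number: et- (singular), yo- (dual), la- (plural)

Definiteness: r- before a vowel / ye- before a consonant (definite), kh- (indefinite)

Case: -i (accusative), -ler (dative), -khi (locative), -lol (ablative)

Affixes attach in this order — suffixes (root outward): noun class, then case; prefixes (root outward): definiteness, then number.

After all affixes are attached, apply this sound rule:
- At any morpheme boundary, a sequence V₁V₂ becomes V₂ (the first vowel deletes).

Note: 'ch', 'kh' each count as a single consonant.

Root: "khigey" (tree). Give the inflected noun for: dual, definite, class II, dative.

Attach noun class class II -zo → khigeyzo.
Attach case dative -ler → khigeyzoler.
Attach definiteness definite ye- (before consonant 'kh') → yekhigeyzoler.
Attach number dual yo- → yoyekhigeyzoler.
Vowel deletion: no change.

yoyekhigeyzoler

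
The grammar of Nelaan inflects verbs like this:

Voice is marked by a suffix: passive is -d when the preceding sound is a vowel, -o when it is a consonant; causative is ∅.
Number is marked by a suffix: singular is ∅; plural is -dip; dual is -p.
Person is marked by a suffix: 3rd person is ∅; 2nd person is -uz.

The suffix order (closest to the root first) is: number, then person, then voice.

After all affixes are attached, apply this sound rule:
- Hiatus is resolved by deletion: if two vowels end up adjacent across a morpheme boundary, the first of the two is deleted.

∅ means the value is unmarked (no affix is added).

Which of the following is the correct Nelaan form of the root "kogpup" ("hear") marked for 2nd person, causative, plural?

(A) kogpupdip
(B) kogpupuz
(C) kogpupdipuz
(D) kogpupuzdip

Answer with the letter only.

C

Attach number plural -dip → kogpupdip.
Attach person 2nd person -uz → kogpupdipuz.
voice = causative: zero marking, form stays kogpupdipuz.
Vowel deletion: no change.
So the correct form is kogpupdipuz, option (C).
(A) kogpupdip is wrong: it uses 3rd person instead of 2nd person for person.
(D) kogpupuzdip is wrong: it has the affixes in the wrong order.
(B) kogpupuz is wrong: it uses singular instead of plural for number.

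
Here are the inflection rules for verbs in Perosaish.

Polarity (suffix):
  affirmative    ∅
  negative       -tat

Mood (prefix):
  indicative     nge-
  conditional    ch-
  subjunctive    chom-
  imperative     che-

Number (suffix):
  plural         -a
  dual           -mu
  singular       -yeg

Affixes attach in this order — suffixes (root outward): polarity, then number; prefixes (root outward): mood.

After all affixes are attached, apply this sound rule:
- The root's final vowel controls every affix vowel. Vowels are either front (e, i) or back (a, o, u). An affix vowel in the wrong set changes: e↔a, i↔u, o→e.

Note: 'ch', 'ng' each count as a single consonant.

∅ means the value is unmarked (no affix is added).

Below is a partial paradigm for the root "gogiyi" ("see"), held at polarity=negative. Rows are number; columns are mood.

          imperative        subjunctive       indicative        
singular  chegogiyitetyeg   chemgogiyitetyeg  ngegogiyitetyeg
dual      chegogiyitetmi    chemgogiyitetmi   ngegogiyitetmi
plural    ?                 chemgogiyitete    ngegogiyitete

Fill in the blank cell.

Attach mood imperative che- → chegogiyi.
Attach polarity negative -tat → chegogiyitat.
Attach number plural -a → chegogiyitata.
Apply vowel harmony: chegogiyitata → chegogiyitete.

chegogiyitete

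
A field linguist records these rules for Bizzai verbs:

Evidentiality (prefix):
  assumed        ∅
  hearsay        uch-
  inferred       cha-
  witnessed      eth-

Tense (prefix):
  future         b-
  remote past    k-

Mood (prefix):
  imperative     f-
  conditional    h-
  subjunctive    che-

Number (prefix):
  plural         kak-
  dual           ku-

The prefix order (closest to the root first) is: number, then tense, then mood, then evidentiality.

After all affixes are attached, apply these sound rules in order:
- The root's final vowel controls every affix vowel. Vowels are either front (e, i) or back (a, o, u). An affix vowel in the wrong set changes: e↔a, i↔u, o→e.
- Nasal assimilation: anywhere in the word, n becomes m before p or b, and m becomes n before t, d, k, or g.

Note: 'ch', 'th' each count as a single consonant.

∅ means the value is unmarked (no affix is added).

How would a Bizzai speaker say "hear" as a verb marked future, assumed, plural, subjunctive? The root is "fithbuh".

Attach number plural kak- → kakfithbuh.
Attach tense future b- → bkakfithbuh.
Attach mood subjunctive che- → chebkakfithbuh.
evidentiality = assumed: zero marking, form stays chebkakfithbuh.
Apply vowel harmony: chebkakfithbuh → chabkakfithbuh.
Nasal assimilation: no change.

chabkakfithbuh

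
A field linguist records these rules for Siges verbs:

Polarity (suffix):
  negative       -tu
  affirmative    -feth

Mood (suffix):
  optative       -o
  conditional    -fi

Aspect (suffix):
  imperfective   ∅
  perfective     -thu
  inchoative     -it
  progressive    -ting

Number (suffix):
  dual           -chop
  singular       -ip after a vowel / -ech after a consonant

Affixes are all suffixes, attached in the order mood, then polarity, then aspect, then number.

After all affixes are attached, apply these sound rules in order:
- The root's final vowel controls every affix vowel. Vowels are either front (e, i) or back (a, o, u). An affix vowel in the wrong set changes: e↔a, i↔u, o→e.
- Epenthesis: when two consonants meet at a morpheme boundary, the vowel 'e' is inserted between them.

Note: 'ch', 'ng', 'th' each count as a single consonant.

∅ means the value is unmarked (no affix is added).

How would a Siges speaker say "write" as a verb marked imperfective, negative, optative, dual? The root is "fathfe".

Attach mood optative -o → fathfeo.
Attach polarity negative -tu → fathfeotu.
aspect = imperfective: zero marking, form stays fathfeotu.
Attach number dual -chop → fathfeotuchop.
Apply vowel harmony: fathfeotuchop → fathfeetichep.
Epenthesis: no change.

fathfeetichep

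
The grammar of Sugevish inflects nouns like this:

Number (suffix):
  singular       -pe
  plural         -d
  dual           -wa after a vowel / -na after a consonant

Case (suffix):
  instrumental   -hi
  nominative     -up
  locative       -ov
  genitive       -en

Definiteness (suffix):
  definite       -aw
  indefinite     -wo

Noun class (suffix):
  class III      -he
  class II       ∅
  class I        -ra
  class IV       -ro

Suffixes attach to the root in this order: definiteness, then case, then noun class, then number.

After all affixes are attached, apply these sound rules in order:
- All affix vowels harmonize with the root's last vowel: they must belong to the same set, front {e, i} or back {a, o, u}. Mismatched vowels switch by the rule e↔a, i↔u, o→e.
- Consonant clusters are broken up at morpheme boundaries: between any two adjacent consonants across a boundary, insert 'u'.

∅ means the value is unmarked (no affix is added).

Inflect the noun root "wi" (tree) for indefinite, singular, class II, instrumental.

wiwehipe

Attach definiteness indefinite -wo → wiwo.
Attach case instrumental -hi → wiwohi.
noun class = class II: zero marking, form stays wiwohi.
Attach number singular -pe → wiwohipe.
Apply vowel harmony: wiwohipe → wiwehipe.
Epenthesis: no change.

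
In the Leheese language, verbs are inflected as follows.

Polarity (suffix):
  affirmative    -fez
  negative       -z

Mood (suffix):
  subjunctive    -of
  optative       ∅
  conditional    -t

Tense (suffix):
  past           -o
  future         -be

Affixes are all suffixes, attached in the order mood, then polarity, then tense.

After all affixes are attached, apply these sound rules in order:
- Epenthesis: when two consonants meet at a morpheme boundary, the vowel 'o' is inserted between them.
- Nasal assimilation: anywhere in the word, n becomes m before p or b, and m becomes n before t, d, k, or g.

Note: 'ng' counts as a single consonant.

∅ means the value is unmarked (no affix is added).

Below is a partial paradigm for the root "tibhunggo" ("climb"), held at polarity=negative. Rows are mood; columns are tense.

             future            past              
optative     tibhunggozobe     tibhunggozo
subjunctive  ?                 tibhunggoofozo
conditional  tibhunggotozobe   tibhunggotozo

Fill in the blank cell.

tibhunggoofozobe

Attach mood subjunctive -of → tibhunggoof.
Attach polarity negative -z → tibhunggoofz.
Attach tense future -be → tibhunggoofzbe.
Apply epenthesis: tibhunggoofzbe → tibhunggoofozobe.
Nasal assimilation: no change.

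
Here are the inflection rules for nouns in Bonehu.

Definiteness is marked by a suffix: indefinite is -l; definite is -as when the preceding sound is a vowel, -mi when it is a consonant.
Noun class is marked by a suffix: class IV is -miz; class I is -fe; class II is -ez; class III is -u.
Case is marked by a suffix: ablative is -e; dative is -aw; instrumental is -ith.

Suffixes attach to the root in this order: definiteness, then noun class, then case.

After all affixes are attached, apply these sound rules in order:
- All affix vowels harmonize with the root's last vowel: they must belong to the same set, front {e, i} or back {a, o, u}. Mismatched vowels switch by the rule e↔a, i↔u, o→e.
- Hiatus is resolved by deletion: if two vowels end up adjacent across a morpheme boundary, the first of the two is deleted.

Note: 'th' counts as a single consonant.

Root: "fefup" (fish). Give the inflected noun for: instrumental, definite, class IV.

Attach definiteness definite -mi (after consonant 'p') → fefupmi.
Attach noun class class IV -miz → fefupmimiz.
Attach case instrumental -ith → fefupmimizith.
Apply vowel harmony: fefupmimizith → fefupmumuzuth.
Vowel deletion: no change.

fefupmumuzuth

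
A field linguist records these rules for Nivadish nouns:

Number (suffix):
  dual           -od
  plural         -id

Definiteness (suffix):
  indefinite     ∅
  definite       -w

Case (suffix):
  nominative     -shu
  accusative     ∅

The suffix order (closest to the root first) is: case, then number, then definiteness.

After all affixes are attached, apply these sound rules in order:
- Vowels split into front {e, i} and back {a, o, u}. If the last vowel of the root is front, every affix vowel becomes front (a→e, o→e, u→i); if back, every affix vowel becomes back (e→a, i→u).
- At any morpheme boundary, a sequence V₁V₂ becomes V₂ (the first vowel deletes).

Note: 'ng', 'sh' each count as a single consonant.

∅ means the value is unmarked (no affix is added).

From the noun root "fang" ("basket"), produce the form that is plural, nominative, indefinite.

Attach case nominative -shu → fangshu.
Attach number plural -id → fangshuid.
definiteness = indefinite: zero marking, form stays fangshuid.
Apply vowel harmony: fangshuid → fangshuud.
Apply vowel deletion: fangshuud → fangshud.

fangshud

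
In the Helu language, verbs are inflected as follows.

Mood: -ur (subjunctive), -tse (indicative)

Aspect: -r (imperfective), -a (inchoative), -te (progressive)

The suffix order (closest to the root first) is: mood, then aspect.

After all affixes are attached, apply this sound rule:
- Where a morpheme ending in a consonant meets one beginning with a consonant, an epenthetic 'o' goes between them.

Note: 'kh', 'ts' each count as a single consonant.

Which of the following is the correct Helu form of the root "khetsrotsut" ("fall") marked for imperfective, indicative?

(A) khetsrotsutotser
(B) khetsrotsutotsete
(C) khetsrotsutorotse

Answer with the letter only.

Attach mood indicative -tse → khetsrotsuttse.
Attach aspect imperfective -r → khetsrotsuttser.
Apply epenthesis: khetsrotsuttser → khetsrotsutotser.
So the correct form is khetsrotsutotser, option (A).
(C) khetsrotsutorotse is wrong: it has the affixes in the wrong order.
(B) khetsrotsutotsete is wrong: it uses progressive instead of imperfective for aspect.

A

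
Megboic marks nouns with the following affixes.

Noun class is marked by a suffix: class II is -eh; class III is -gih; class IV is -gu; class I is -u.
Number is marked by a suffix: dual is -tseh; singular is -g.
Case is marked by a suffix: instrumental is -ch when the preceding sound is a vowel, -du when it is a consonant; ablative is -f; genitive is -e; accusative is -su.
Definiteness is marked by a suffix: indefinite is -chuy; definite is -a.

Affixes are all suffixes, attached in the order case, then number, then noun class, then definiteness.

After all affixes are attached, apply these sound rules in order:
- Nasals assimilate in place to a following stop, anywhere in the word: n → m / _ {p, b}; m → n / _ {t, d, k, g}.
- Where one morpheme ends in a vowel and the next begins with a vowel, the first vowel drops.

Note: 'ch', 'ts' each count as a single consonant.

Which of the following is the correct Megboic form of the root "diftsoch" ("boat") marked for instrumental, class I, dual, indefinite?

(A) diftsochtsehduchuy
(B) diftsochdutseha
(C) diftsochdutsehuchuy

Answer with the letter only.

C

Attach case instrumental -du (after consonant 'ch') → diftsochdu.
Attach number dual -tseh → diftsochdutseh.
Attach noun class class I -u → diftsochdutsehu.
Attach definiteness indefinite -chuy → diftsochdutsehuchuy.
Nasal assimilation: no change.
Vowel deletion: no change.
So the correct form is diftsochdutsehuchuy, option (C).
(B) diftsochdutseha is wrong: it uses definite instead of indefinite for definiteness.
(A) diftsochtsehduchuy is wrong: it has the affixes in the wrong order.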